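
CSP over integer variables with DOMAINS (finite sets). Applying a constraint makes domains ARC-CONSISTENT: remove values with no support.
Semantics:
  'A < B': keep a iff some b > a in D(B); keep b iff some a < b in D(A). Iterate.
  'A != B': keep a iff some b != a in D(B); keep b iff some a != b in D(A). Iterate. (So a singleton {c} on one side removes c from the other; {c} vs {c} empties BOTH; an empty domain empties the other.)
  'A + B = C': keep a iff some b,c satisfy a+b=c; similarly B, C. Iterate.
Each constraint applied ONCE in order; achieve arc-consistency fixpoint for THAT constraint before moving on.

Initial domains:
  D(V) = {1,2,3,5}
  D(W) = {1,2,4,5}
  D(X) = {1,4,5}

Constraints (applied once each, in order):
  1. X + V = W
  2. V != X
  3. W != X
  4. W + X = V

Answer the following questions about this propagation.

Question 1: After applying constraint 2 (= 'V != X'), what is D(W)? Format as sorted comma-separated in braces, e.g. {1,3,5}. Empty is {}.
Answer: {2,4,5}

Derivation:
Constraint 1 (X + V = W) on D(X)={1,4,5} D(V)={1,2,3,5} D(W)={1,2,4,5}: X {1,4,5}->{1,4}; V {1,2,3,5}->{1,3}; W {1,2,4,5}->{2,4,5}
Constraint 2 (V != X) on D(V)={1,3} D(X)={1,4}: no change
So after constraint 2: D(W) = {2,4,5}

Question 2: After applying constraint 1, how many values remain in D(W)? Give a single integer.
Constraint 1 (X + V = W) on D(X)={1,4,5} D(V)={1,2,3,5} D(W)={1,2,4,5}: X {1,4,5}->{1,4}; V {1,2,3,5}->{1,3}; W {1,2,4,5}->{2,4,5}
So after constraint 1: D(W)={2,4,5}, size = 3

Answer: 3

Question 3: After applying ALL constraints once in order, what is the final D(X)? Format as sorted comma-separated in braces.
Constraint 1 (X + V = W) on D(X)={1,4,5} D(V)={1,2,3,5} D(W)={1,2,4,5}: X {1,4,5}->{1,4}; V {1,2,3,5}->{1,3}; W {1,2,4,5}->{2,4,5}
Constraint 2 (V != X) on D(V)={1,3} D(X)={1,4}: no change
Constraint 3 (W != X) on D(W)={2,4,5} D(X)={1,4}: no change
Constraint 4 (W + X = V) on D(W)={2,4,5} D(X)={1,4} D(V)={1,3}: W {2,4,5}->{2}; X {1,4}->{1}; V {1,3}->{3}
So after all 4 constraints: D(X) = {1}

Answer: {1}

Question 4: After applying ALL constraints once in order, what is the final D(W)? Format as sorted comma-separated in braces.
Constraint 1 (X + V = W) on D(X)={1,4,5} D(V)={1,2,3,5} D(W)={1,2,4,5}: X {1,4,5}->{1,4}; V {1,2,3,5}->{1,3}; W {1,2,4,5}->{2,4,5}
Constraint 2 (V != X) on D(V)={1,3} D(X)={1,4}: no change
Constraint 3 (W != X) on D(W)={2,4,5} D(X)={1,4}: no change
Constraint 4 (W + X = V) on D(W)={2,4,5} D(X)={1,4} D(V)={1,3}: W {2,4,5}->{2}; X {1,4}->{1}; V {1,3}->{3}
So after all 4 constraints: D(W) = {2}

Answer: {2}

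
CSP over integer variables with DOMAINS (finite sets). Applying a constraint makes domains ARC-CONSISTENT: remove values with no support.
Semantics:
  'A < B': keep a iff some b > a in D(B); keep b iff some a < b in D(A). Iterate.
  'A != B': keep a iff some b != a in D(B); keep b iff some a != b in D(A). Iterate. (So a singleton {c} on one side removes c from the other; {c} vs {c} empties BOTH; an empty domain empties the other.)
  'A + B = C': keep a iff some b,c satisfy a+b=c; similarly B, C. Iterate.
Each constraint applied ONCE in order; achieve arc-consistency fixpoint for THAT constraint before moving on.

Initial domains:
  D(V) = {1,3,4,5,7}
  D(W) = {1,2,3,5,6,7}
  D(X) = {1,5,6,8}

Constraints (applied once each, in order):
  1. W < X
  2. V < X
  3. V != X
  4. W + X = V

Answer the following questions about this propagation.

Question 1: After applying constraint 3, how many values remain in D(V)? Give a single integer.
Answer: 5

Derivation:
Constraint 1 (W < X) on D(W)={1,2,3,5,6,7} D(X)={1,5,6,8}: X {1,5,6,8}->{5,6,8}
Constraint 2 (V < X) on D(V)={1,3,4,5,7} D(X)={5,6,8}: no change
Constraint 3 (V != X) on D(V)={1,3,4,5,7} D(X)={5,6,8}: no change
So after constraint 3: D(V)={1,3,4,5,7}, size = 5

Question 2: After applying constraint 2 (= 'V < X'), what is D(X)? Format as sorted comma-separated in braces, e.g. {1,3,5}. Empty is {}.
Answer: {5,6,8}

Derivation:
Constraint 1 (W < X) on D(W)={1,2,3,5,6,7} D(X)={1,5,6,8}: X {1,5,6,8}->{5,6,8}
Constraint 2 (V < X) on D(V)={1,3,4,5,7} D(X)={5,6,8}: no change
So after constraint 2: D(X) = {5,6,8}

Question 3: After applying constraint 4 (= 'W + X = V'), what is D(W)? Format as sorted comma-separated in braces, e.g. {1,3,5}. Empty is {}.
Constraint 1 (W < X) on D(W)={1,2,3,5,6,7} D(X)={1,5,6,8}: X {1,5,6,8}->{5,6,8}
Constraint 2 (V < X) on D(V)={1,3,4,5,7} D(X)={5,6,8}: no change
Constraint 3 (V != X) on D(V)={1,3,4,5,7} D(X)={5,6,8}: no change
Constraint 4 (W + X = V) on D(W)={1,2,3,5,6,7} D(X)={5,6,8} D(V)={1,3,4,5,7}: W {1,2,3,5,6,7}->{1,2}; X {5,6,8}->{5,6}; V {1,3,4,5,7}->{7}
So after constraint 4: D(W) = {1,2}

Answer: {1,2}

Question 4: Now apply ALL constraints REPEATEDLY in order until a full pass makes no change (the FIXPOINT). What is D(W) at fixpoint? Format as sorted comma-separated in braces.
pass 0 (initial): D(W)={1,2,3,5,6,7}
pass 1: V {1,3,4,5,7}->{7}; W {1,2,3,5,6,7}->{1,2}; X {1,5,6,8}->{5,6}
pass 2: V {7}->{}; W {1,2}->{}; X {5,6}->{}
pass 3: no change
Fixpoint after 3 passes: D(W) = {}

Answer: {}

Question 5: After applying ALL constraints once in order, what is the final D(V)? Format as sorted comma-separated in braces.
Answer: {7}

Derivation:
Constraint 1 (W < X) on D(W)={1,2,3,5,6,7} D(X)={1,5,6,8}: X {1,5,6,8}->{5,6,8}
Constraint 2 (V < X) on D(V)={1,3,4,5,7} D(X)={5,6,8}: no change
Constraint 3 (V != X) on D(V)={1,3,4,5,7} D(X)={5,6,8}: no change
Constraint 4 (W + X = V) on D(W)={1,2,3,5,6,7} D(X)={5,6,8} D(V)={1,3,4,5,7}: W {1,2,3,5,6,7}->{1,2}; X {5,6,8}->{5,6}; V {1,3,4,5,7}->{7}
So after all 4 constraints: D(V) = {7}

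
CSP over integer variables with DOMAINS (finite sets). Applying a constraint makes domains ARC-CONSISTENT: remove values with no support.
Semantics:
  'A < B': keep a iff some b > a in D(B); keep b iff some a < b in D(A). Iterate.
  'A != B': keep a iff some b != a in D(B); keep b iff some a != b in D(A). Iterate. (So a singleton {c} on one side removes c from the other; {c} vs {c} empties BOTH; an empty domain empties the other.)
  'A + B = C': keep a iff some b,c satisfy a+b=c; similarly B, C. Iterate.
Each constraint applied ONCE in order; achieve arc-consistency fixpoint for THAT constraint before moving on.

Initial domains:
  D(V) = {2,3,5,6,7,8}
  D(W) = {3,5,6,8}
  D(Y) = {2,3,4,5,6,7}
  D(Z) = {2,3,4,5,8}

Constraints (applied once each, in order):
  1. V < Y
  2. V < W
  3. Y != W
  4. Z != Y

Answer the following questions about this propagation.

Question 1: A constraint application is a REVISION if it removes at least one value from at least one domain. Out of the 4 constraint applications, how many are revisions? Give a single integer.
Answer: 1

Derivation:
Constraint 1 (V < Y) on D(V)={2,3,5,6,7,8} D(Y)={2,3,4,5,6,7}: V {2,3,5,6,7,8}->{2,3,5,6}; Y {2,3,4,5,6,7}->{3,4,5,6,7} => REVISION
Constraint 2 (V < W) on D(V)={2,3,5,6} D(W)={3,5,6,8}: no change => not a revision
Constraint 3 (Y != W) on D(Y)={3,4,5,6,7} D(W)={3,5,6,8}: no change => not a revision
Constraint 4 (Z != Y) on D(Z)={2,3,4,5,8} D(Y)={3,4,5,6,7}: no change => not a revision
Total revisions = 1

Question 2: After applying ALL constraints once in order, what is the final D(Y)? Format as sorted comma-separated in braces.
Constraint 1 (V < Y) on D(V)={2,3,5,6,7,8} D(Y)={2,3,4,5,6,7}: V {2,3,5,6,7,8}->{2,3,5,6}; Y {2,3,4,5,6,7}->{3,4,5,6,7}
Constraint 2 (V < W) on D(V)={2,3,5,6} D(W)={3,5,6,8}: no change
Constraint 3 (Y != W) on D(Y)={3,4,5,6,7} D(W)={3,5,6,8}: no change
Constraint 4 (Z != Y) on D(Z)={2,3,4,5,8} D(Y)={3,4,5,6,7}: no change
So after all 4 constraints: D(Y) = {3,4,5,6,7}

Answer: {3,4,5,6,7}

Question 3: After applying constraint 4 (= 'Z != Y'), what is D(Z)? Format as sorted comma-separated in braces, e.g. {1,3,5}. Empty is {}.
Answer: {2,3,4,5,8}

Derivation:
Constraint 1 (V < Y) on D(V)={2,3,5,6,7,8} D(Y)={2,3,4,5,6,7}: V {2,3,5,6,7,8}->{2,3,5,6}; Y {2,3,4,5,6,7}->{3,4,5,6,7}
Constraint 2 (V < W) on D(V)={2,3,5,6} D(W)={3,5,6,8}: no change
Constraint 3 (Y != W) on D(Y)={3,4,5,6,7} D(W)={3,5,6,8}: no change
Constraint 4 (Z != Y) on D(Z)={2,3,4,5,8} D(Y)={3,4,5,6,7}: no change
So after constraint 4: D(Z) = {2,3,4,5,8}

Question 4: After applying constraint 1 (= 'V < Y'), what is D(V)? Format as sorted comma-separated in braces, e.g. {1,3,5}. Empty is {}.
Answer: {2,3,5,6}

Derivation:
Constraint 1 (V < Y) on D(V)={2,3,5,6,7,8} D(Y)={2,3,4,5,6,7}: V {2,3,5,6,7,8}->{2,3,5,6}; Y {2,3,4,5,6,7}->{3,4,5,6,7}
So after constraint 1: D(V) = {2,3,5,6}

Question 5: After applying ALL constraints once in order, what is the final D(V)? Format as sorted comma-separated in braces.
Answer: {2,3,5,6}

Derivation:
Constraint 1 (V < Y) on D(V)={2,3,5,6,7,8} D(Y)={2,3,4,5,6,7}: V {2,3,5,6,7,8}->{2,3,5,6}; Y {2,3,4,5,6,7}->{3,4,5,6,7}
Constraint 2 (V < W) on D(V)={2,3,5,6} D(W)={3,5,6,8}: no change
Constraint 3 (Y != W) on D(Y)={3,4,5,6,7} D(W)={3,5,6,8}: no change
Constraint 4 (Z != Y) on D(Z)={2,3,4,5,8} D(Y)={3,4,5,6,7}: no change
So after all 4 constraints: D(V) = {2,3,5,6}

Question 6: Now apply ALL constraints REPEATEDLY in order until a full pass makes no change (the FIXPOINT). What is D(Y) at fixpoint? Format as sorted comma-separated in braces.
pass 0 (initial): D(Y)={2,3,4,5,6,7}
pass 1: V {2,3,5,6,7,8}->{2,3,5,6}; Y {2,3,4,5,6,7}->{3,4,5,6,7}
pass 2: no change
Fixpoint after 2 passes: D(Y) = {3,4,5,6,7}

Answer: {3,4,5,6,7}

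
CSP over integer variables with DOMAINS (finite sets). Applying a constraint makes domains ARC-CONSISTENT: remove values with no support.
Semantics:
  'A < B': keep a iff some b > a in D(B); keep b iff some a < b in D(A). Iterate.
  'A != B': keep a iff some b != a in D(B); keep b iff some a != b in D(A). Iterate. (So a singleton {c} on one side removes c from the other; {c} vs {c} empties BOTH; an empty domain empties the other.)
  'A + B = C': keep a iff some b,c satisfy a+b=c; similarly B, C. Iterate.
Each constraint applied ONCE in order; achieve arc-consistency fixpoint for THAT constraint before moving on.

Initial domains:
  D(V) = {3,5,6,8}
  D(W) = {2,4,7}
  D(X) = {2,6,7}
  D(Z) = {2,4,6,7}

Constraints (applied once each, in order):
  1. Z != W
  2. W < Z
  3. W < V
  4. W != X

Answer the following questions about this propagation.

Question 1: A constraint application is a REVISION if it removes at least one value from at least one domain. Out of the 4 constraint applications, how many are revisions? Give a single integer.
Constraint 1 (Z != W) on D(Z)={2,4,6,7} D(W)={2,4,7}: no change => not a revision
Constraint 2 (W < Z) on D(W)={2,4,7} D(Z)={2,4,6,7}: W {2,4,7}->{2,4}; Z {2,4,6,7}->{4,6,7} => REVISION
Constraint 3 (W < V) on D(W)={2,4} D(V)={3,5,6,8}: no change => not a revision
Constraint 4 (W != X) on D(W)={2,4} D(X)={2,6,7}: no change => not a revision
Total revisions = 1

Answer: 1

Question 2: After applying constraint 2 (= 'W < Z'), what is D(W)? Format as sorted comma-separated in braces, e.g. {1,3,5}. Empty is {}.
Constraint 1 (Z != W) on D(Z)={2,4,6,7} D(W)={2,4,7}: no change
Constraint 2 (W < Z) on D(W)={2,4,7} D(Z)={2,4,6,7}: W {2,4,7}->{2,4}; Z {2,4,6,7}->{4,6,7}
So after constraint 2: D(W) = {2,4}

Answer: {2,4}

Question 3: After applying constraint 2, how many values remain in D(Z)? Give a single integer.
Constraint 1 (Z != W) on D(Z)={2,4,6,7} D(W)={2,4,7}: no change
Constraint 2 (W < Z) on D(W)={2,4,7} D(Z)={2,4,6,7}: W {2,4,7}->{2,4}; Z {2,4,6,7}->{4,6,7}
So after constraint 2: D(Z)={4,6,7}, size = 3

Answer: 3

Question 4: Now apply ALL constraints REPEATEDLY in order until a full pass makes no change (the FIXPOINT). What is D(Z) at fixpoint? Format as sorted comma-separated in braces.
pass 0 (initial): D(Z)={2,4,6,7}
pass 1: W {2,4,7}->{2,4}; Z {2,4,6,7}->{4,6,7}
pass 2: no change
Fixpoint after 2 passes: D(Z) = {4,6,7}

Answer: {4,6,7}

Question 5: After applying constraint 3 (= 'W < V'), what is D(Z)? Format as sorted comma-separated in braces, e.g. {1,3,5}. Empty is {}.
Constraint 1 (Z != W) on D(Z)={2,4,6,7} D(W)={2,4,7}: no change
Constraint 2 (W < Z) on D(W)={2,4,7} D(Z)={2,4,6,7}: W {2,4,7}->{2,4}; Z {2,4,6,7}->{4,6,7}
Constraint 3 (W < V) on D(W)={2,4} D(V)={3,5,6,8}: no change
So after constraint 3: D(Z) = {4,6,7}

Answer: {4,6,7}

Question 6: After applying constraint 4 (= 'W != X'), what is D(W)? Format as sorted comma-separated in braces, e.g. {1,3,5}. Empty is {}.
Constraint 1 (Z != W) on D(Z)={2,4,6,7} D(W)={2,4,7}: no change
Constraint 2 (W < Z) on D(W)={2,4,7} D(Z)={2,4,6,7}: W {2,4,7}->{2,4}; Z {2,4,6,7}->{4,6,7}
Constraint 3 (W < V) on D(W)={2,4} D(V)={3,5,6,8}: no change
Constraint 4 (W != X) on D(W)={2,4} D(X)={2,6,7}: no change
So after constraint 4: D(W) = {2,4}

Answer: {2,4}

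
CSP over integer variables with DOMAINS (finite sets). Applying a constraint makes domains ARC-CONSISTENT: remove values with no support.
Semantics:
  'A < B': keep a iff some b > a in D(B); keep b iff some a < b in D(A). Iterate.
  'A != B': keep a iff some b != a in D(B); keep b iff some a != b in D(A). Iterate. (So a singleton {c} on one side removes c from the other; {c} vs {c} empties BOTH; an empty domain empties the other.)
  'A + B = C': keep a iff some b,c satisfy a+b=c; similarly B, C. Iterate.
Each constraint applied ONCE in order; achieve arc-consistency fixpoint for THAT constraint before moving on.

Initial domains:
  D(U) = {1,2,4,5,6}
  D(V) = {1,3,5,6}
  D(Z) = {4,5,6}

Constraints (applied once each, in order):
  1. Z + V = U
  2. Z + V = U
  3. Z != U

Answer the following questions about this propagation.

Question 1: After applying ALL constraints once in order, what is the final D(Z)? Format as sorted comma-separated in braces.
Constraint 1 (Z + V = U) on D(Z)={4,5,6} D(V)={1,3,5,6} D(U)={1,2,4,5,6}: Z {4,5,6}->{4,5}; V {1,3,5,6}->{1}; U {1,2,4,5,6}->{5,6}
Constraint 2 (Z + V = U) on D(Z)={4,5} D(V)={1} D(U)={5,6}: no change
Constraint 3 (Z != U) on D(Z)={4,5} D(U)={5,6}: no change
So after all 3 constraints: D(Z) = {4,5}

Answer: {4,5}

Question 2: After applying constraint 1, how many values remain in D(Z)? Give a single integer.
Answer: 2

Derivation:
Constraint 1 (Z + V = U) on D(Z)={4,5,6} D(V)={1,3,5,6} D(U)={1,2,4,5,6}: Z {4,5,6}->{4,5}; V {1,3,5,6}->{1}; U {1,2,4,5,6}->{5,6}
So after constraint 1: D(Z)={4,5}, size = 2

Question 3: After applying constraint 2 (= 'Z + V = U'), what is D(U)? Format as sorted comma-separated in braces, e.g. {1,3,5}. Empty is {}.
Answer: {5,6}

Derivation:
Constraint 1 (Z + V = U) on D(Z)={4,5,6} D(V)={1,3,5,6} D(U)={1,2,4,5,6}: Z {4,5,6}->{4,5}; V {1,3,5,6}->{1}; U {1,2,4,5,6}->{5,6}
Constraint 2 (Z + V = U) on D(Z)={4,5} D(V)={1} D(U)={5,6}: no change
So after constraint 2: D(U) = {5,6}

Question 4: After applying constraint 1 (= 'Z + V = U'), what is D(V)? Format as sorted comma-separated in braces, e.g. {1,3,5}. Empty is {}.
Answer: {1}

Derivation:
Constraint 1 (Z + V = U) on D(Z)={4,5,6} D(V)={1,3,5,6} D(U)={1,2,4,5,6}: Z {4,5,6}->{4,5}; V {1,3,5,6}->{1}; U {1,2,4,5,6}->{5,6}
So after constraint 1: D(V) = {1}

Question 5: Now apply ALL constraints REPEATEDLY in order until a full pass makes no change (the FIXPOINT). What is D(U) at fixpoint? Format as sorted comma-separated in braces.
pass 0 (initial): D(U)={1,2,4,5,6}
pass 1: U {1,2,4,5,6}->{5,6}; V {1,3,5,6}->{1}; Z {4,5,6}->{4,5}
pass 2: no change
Fixpoint after 2 passes: D(U) = {5,6}

Answer: {5,6}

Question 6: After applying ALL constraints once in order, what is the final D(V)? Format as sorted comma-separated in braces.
Answer: {1}

Derivation:
Constraint 1 (Z + V = U) on D(Z)={4,5,6} D(V)={1,3,5,6} D(U)={1,2,4,5,6}: Z {4,5,6}->{4,5}; V {1,3,5,6}->{1}; U {1,2,4,5,6}->{5,6}
Constraint 2 (Z + V = U) on D(Z)={4,5} D(V)={1} D(U)={5,6}: no change
Constraint 3 (Z != U) on D(Z)={4,5} D(U)={5,6}: no change
So after all 3 constraints: D(V) = {1}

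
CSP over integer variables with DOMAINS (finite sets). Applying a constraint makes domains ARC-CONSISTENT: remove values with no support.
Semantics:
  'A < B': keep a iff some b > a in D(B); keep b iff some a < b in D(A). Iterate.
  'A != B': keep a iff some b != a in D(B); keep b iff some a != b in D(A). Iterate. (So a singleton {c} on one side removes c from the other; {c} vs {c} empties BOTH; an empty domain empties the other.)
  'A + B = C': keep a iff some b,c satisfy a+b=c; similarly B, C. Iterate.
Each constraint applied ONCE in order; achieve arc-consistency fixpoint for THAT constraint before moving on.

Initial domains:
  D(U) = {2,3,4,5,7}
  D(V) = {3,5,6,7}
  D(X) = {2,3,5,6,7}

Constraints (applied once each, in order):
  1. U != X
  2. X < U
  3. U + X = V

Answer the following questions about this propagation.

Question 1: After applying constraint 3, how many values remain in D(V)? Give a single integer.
Answer: 3

Derivation:
Constraint 1 (U != X) on D(U)={2,3,4,5,7} D(X)={2,3,5,6,7}: no change
Constraint 2 (X < U) on D(X)={2,3,5,6,7} D(U)={2,3,4,5,7}: X {2,3,5,6,7}->{2,3,5,6}; U {2,3,4,5,7}->{3,4,5,7}
Constraint 3 (U + X = V) on D(U)={3,4,5,7} D(X)={2,3,5,6} D(V)={3,5,6,7}: U {3,4,5,7}->{3,4,5}; X {2,3,5,6}->{2,3}; V {3,5,6,7}->{5,6,7}
So after constraint 3: D(V)={5,6,7}, size = 3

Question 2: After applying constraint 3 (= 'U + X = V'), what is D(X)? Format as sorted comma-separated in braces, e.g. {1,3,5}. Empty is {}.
Constraint 1 (U != X) on D(U)={2,3,4,5,7} D(X)={2,3,5,6,7}: no change
Constraint 2 (X < U) on D(X)={2,3,5,6,7} D(U)={2,3,4,5,7}: X {2,3,5,6,7}->{2,3,5,6}; U {2,3,4,5,7}->{3,4,5,7}
Constraint 3 (U + X = V) on D(U)={3,4,5,7} D(X)={2,3,5,6} D(V)={3,5,6,7}: U {3,4,5,7}->{3,4,5}; X {2,3,5,6}->{2,3}; V {3,5,6,7}->{5,6,7}
So after constraint 3: D(X) = {2,3}

Answer: {2,3}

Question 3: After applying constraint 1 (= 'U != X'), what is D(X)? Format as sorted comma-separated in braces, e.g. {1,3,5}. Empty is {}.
Constraint 1 (U != X) on D(U)={2,3,4,5,7} D(X)={2,3,5,6,7}: no change
So after constraint 1: D(X) = {2,3,5,6,7}

Answer: {2,3,5,6,7}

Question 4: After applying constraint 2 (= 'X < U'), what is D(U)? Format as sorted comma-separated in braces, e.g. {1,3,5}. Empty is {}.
Answer: {3,4,5,7}

Derivation:
Constraint 1 (U != X) on D(U)={2,3,4,5,7} D(X)={2,3,5,6,7}: no change
Constraint 2 (X < U) on D(X)={2,3,5,6,7} D(U)={2,3,4,5,7}: X {2,3,5,6,7}->{2,3,5,6}; U {2,3,4,5,7}->{3,4,5,7}
So after constraint 2: D(U) = {3,4,5,7}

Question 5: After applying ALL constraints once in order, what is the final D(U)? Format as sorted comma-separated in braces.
Constraint 1 (U != X) on D(U)={2,3,4,5,7} D(X)={2,3,5,6,7}: no change
Constraint 2 (X < U) on D(X)={2,3,5,6,7} D(U)={2,3,4,5,7}: X {2,3,5,6,7}->{2,3,5,6}; U {2,3,4,5,7}->{3,4,5,7}
Constraint 3 (U + X = V) on D(U)={3,4,5,7} D(X)={2,3,5,6} D(V)={3,5,6,7}: U {3,4,5,7}->{3,4,5}; X {2,3,5,6}->{2,3}; V {3,5,6,7}->{5,6,7}
So after all 3 constraints: D(U) = {3,4,5}

Answer: {3,4,5}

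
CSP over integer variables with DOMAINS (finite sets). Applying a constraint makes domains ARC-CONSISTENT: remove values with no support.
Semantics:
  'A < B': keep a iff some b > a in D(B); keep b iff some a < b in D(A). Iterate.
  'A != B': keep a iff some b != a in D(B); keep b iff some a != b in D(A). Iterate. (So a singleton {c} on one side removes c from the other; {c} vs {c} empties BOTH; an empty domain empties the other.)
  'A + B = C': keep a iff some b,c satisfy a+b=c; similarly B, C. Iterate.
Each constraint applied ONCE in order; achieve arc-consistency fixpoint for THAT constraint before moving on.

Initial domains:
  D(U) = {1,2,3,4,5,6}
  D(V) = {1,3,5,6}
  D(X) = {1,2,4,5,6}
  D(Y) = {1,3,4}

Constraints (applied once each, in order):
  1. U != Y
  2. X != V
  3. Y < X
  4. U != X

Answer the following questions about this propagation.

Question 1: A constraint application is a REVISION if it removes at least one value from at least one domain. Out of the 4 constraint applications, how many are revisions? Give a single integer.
Constraint 1 (U != Y) on D(U)={1,2,3,4,5,6} D(Y)={1,3,4}: no change => not a revision
Constraint 2 (X != V) on D(X)={1,2,4,5,6} D(V)={1,3,5,6}: no change => not a revision
Constraint 3 (Y < X) on D(Y)={1,3,4} D(X)={1,2,4,5,6}: X {1,2,4,5,6}->{2,4,5,6} => REVISION
Constraint 4 (U != X) on D(U)={1,2,3,4,5,6} D(X)={2,4,5,6}: no change => not a revision
Total revisions = 1

Answer: 1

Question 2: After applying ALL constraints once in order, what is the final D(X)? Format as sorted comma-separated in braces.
Constraint 1 (U != Y) on D(U)={1,2,3,4,5,6} D(Y)={1,3,4}: no change
Constraint 2 (X != V) on D(X)={1,2,4,5,6} D(V)={1,3,5,6}: no change
Constraint 3 (Y < X) on D(Y)={1,3,4} D(X)={1,2,4,5,6}: X {1,2,4,5,6}->{2,4,5,6}
Constraint 4 (U != X) on D(U)={1,2,3,4,5,6} D(X)={2,4,5,6}: no change
So after all 4 constraints: D(X) = {2,4,5,6}

Answer: {2,4,5,6}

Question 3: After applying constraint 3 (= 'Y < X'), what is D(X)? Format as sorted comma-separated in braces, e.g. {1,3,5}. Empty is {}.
Constraint 1 (U != Y) on D(U)={1,2,3,4,5,6} D(Y)={1,3,4}: no change
Constraint 2 (X != V) on D(X)={1,2,4,5,6} D(V)={1,3,5,6}: no change
Constraint 3 (Y < X) on D(Y)={1,3,4} D(X)={1,2,4,5,6}: X {1,2,4,5,6}->{2,4,5,6}
So after constraint 3: D(X) = {2,4,5,6}

Answer: {2,4,5,6}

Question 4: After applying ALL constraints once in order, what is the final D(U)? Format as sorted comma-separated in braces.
Constraint 1 (U != Y) on D(U)={1,2,3,4,5,6} D(Y)={1,3,4}: no change
Constraint 2 (X != V) on D(X)={1,2,4,5,6} D(V)={1,3,5,6}: no change
Constraint 3 (Y < X) on D(Y)={1,3,4} D(X)={1,2,4,5,6}: X {1,2,4,5,6}->{2,4,5,6}
Constraint 4 (U != X) on D(U)={1,2,3,4,5,6} D(X)={2,4,5,6}: no change
So after all 4 constraints: D(U) = {1,2,3,4,5,6}

Answer: {1,2,3,4,5,6}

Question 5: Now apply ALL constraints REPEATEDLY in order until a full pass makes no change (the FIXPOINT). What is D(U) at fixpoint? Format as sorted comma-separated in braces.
pass 0 (initial): D(U)={1,2,3,4,5,6}
pass 1: X {1,2,4,5,6}->{2,4,5,6}
pass 2: no change
Fixpoint after 2 passes: D(U) = {1,2,3,4,5,6}

Answer: {1,2,3,4,5,6}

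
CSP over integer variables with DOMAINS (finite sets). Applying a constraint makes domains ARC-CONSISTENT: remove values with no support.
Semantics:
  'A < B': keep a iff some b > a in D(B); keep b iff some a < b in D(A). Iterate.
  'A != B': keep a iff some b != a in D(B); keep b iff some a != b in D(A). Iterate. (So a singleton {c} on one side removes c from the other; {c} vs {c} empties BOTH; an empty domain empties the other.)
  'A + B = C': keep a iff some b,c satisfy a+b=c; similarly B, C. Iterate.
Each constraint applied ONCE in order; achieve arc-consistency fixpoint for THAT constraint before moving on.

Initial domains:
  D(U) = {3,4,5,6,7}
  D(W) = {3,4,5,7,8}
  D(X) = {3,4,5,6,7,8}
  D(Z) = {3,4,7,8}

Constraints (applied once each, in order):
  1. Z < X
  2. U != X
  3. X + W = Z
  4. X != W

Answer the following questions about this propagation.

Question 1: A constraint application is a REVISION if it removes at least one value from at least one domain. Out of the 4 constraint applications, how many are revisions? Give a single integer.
Answer: 2

Derivation:
Constraint 1 (Z < X) on D(Z)={3,4,7,8} D(X)={3,4,5,6,7,8}: Z {3,4,7,8}->{3,4,7}; X {3,4,5,6,7,8}->{4,5,6,7,8} => REVISION
Constraint 2 (U != X) on D(U)={3,4,5,6,7} D(X)={4,5,6,7,8}: no change => not a revision
Constraint 3 (X + W = Z) on D(X)={4,5,6,7,8} D(W)={3,4,5,7,8} D(Z)={3,4,7}: X {4,5,6,7,8}->{4}; W {3,4,5,7,8}->{3}; Z {3,4,7}->{7} => REVISION
Constraint 4 (X != W) on D(X)={4} D(W)={3}: no change => not a revision
Total revisions = 2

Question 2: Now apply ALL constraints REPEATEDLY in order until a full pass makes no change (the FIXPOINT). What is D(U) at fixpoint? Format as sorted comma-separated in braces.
pass 0 (initial): D(U)={3,4,5,6,7}
pass 1: W {3,4,5,7,8}->{3}; X {3,4,5,6,7,8}->{4}; Z {3,4,7,8}->{7}
pass 2: U {3,4,5,6,7}->{}; W {3}->{}; X {4}->{}; Z {7}->{}
pass 3: no change
Fixpoint after 3 passes: D(U) = {}

Answer: {}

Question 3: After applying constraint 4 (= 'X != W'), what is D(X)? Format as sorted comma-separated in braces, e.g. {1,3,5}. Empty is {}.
Answer: {4}

Derivation:
Constraint 1 (Z < X) on D(Z)={3,4,7,8} D(X)={3,4,5,6,7,8}: Z {3,4,7,8}->{3,4,7}; X {3,4,5,6,7,8}->{4,5,6,7,8}
Constraint 2 (U != X) on D(U)={3,4,5,6,7} D(X)={4,5,6,7,8}: no change
Constraint 3 (X + W = Z) on D(X)={4,5,6,7,8} D(W)={3,4,5,7,8} D(Z)={3,4,7}: X {4,5,6,7,8}->{4}; W {3,4,5,7,8}->{3}; Z {3,4,7}->{7}
Constraint 4 (X != W) on D(X)={4} D(W)={3}: no change
So after constraint 4: D(X) = {4}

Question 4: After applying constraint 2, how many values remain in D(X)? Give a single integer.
Answer: 5

Derivation:
Constraint 1 (Z < X) on D(Z)={3,4,7,8} D(X)={3,4,5,6,7,8}: Z {3,4,7,8}->{3,4,7}; X {3,4,5,6,7,8}->{4,5,6,7,8}
Constraint 2 (U != X) on D(U)={3,4,5,6,7} D(X)={4,5,6,7,8}: no change
So after constraint 2: D(X)={4,5,6,7,8}, size = 5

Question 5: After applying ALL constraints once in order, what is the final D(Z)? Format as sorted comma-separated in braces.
Answer: {7}

Derivation:
Constraint 1 (Z < X) on D(Z)={3,4,7,8} D(X)={3,4,5,6,7,8}: Z {3,4,7,8}->{3,4,7}; X {3,4,5,6,7,8}->{4,5,6,7,8}
Constraint 2 (U != X) on D(U)={3,4,5,6,7} D(X)={4,5,6,7,8}: no change
Constraint 3 (X + W = Z) on D(X)={4,5,6,7,8} D(W)={3,4,5,7,8} D(Z)={3,4,7}: X {4,5,6,7,8}->{4}; W {3,4,5,7,8}->{3}; Z {3,4,7}->{7}
Constraint 4 (X != W) on D(X)={4} D(W)={3}: no change
So after all 4 constraints: D(Z) = {7}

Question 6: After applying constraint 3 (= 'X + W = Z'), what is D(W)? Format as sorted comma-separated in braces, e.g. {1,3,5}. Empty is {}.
Constraint 1 (Z < X) on D(Z)={3,4,7,8} D(X)={3,4,5,6,7,8}: Z {3,4,7,8}->{3,4,7}; X {3,4,5,6,7,8}->{4,5,6,7,8}
Constraint 2 (U != X) on D(U)={3,4,5,6,7} D(X)={4,5,6,7,8}: no change
Constraint 3 (X + W = Z) on D(X)={4,5,6,7,8} D(W)={3,4,5,7,8} D(Z)={3,4,7}: X {4,5,6,7,8}->{4}; W {3,4,5,7,8}->{3}; Z {3,4,7}->{7}
So after constraint 3: D(W) = {3}

Answer: {3}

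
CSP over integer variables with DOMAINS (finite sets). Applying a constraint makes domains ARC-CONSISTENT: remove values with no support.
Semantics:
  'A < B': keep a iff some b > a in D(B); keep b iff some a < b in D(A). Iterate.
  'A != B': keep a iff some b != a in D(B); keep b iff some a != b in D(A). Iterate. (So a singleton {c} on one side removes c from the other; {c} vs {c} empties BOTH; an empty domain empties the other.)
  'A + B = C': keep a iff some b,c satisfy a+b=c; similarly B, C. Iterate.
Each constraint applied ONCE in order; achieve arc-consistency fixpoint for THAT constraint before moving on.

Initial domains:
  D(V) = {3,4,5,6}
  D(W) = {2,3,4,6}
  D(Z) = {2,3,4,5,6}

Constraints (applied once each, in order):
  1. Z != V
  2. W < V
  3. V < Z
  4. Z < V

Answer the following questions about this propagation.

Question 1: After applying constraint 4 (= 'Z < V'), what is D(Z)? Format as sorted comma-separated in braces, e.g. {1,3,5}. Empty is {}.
Answer: {4}

Derivation:
Constraint 1 (Z != V) on D(Z)={2,3,4,5,6} D(V)={3,4,5,6}: no change
Constraint 2 (W < V) on D(W)={2,3,4,6} D(V)={3,4,5,6}: W {2,3,4,6}->{2,3,4}
Constraint 3 (V < Z) on D(V)={3,4,5,6} D(Z)={2,3,4,5,6}: V {3,4,5,6}->{3,4,5}; Z {2,3,4,5,6}->{4,5,6}
Constraint 4 (Z < V) on D(Z)={4,5,6} D(V)={3,4,5}: Z {4,5,6}->{4}; V {3,4,5}->{5}
So after constraint 4: D(Z) = {4}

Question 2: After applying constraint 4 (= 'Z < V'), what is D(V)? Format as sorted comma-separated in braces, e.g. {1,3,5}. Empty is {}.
Answer: {5}

Derivation:
Constraint 1 (Z != V) on D(Z)={2,3,4,5,6} D(V)={3,4,5,6}: no change
Constraint 2 (W < V) on D(W)={2,3,4,6} D(V)={3,4,5,6}: W {2,3,4,6}->{2,3,4}
Constraint 3 (V < Z) on D(V)={3,4,5,6} D(Z)={2,3,4,5,6}: V {3,4,5,6}->{3,4,5}; Z {2,3,4,5,6}->{4,5,6}
Constraint 4 (Z < V) on D(Z)={4,5,6} D(V)={3,4,5}: Z {4,5,6}->{4}; V {3,4,5}->{5}
So after constraint 4: D(V) = {5}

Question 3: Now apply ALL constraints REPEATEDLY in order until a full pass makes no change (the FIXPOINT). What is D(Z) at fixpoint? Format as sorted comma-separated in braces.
pass 0 (initial): D(Z)={2,3,4,5,6}
pass 1: V {3,4,5,6}->{5}; W {2,3,4,6}->{2,3,4}; Z {2,3,4,5,6}->{4}
pass 2: V {5}->{}; Z {4}->{}
pass 3: W {2,3,4}->{}
pass 4: no change
Fixpoint after 4 passes: D(Z) = {}

Answer: {}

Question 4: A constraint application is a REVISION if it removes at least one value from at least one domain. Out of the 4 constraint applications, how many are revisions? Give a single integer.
Constraint 1 (Z != V) on D(Z)={2,3,4,5,6} D(V)={3,4,5,6}: no change => not a revision
Constraint 2 (W < V) on D(W)={2,3,4,6} D(V)={3,4,5,6}: W {2,3,4,6}->{2,3,4} => REVISION
Constraint 3 (V < Z) on D(V)={3,4,5,6} D(Z)={2,3,4,5,6}: V {3,4,5,6}->{3,4,5}; Z {2,3,4,5,6}->{4,5,6} => REVISION
Constraint 4 (Z < V) on D(Z)={4,5,6} D(V)={3,4,5}: Z {4,5,6}->{4}; V {3,4,5}->{5} => REVISION
Total revisions = 3

Answer: 3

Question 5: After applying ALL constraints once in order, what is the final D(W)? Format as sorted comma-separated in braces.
Answer: {2,3,4}

Derivation:
Constraint 1 (Z != V) on D(Z)={2,3,4,5,6} D(V)={3,4,5,6}: no change
Constraint 2 (W < V) on D(W)={2,3,4,6} D(V)={3,4,5,6}: W {2,3,4,6}->{2,3,4}
Constraint 3 (V < Z) on D(V)={3,4,5,6} D(Z)={2,3,4,5,6}: V {3,4,5,6}->{3,4,5}; Z {2,3,4,5,6}->{4,5,6}
Constraint 4 (Z < V) on D(Z)={4,5,6} D(V)={3,4,5}: Z {4,5,6}->{4}; V {3,4,5}->{5}
So after all 4 constraints: D(W) = {2,3,4}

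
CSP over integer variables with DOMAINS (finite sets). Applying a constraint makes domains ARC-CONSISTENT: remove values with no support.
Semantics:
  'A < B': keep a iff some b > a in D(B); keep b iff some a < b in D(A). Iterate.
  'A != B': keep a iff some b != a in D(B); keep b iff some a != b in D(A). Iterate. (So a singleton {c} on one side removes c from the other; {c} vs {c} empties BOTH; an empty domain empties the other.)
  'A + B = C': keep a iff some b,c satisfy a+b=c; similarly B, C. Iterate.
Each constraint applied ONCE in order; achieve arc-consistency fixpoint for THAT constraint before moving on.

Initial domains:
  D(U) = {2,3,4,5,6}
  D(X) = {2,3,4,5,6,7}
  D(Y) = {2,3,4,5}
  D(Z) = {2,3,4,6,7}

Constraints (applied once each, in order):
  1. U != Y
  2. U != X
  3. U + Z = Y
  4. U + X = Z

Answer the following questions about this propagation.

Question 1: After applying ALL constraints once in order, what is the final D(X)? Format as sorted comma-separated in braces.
Constraint 1 (U != Y) on D(U)={2,3,4,5,6} D(Y)={2,3,4,5}: no change
Constraint 2 (U != X) on D(U)={2,3,4,5,6} D(X)={2,3,4,5,6,7}: no change
Constraint 3 (U + Z = Y) on D(U)={2,3,4,5,6} D(Z)={2,3,4,6,7} D(Y)={2,3,4,5}: U {2,3,4,5,6}->{2,3}; Z {2,3,4,6,7}->{2,3}; Y {2,3,4,5}->{4,5}
Constraint 4 (U + X = Z) on D(U)={2,3} D(X)={2,3,4,5,6,7} D(Z)={2,3}: U {2,3}->{}; X {2,3,4,5,6,7}->{}; Z {2,3}->{}
So after all 4 constraints: D(X) = {}

Answer: {}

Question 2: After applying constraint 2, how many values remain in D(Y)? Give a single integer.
Constraint 1 (U != Y) on D(U)={2,3,4,5,6} D(Y)={2,3,4,5}: no change
Constraint 2 (U != X) on D(U)={2,3,4,5,6} D(X)={2,3,4,5,6,7}: no change
So after constraint 2: D(Y)={2,3,4,5}, size = 4

Answer: 4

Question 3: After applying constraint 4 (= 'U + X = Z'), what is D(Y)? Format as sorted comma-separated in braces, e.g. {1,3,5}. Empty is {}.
Answer: {4,5}

Derivation:
Constraint 1 (U != Y) on D(U)={2,3,4,5,6} D(Y)={2,3,4,5}: no change
Constraint 2 (U != X) on D(U)={2,3,4,5,6} D(X)={2,3,4,5,6,7}: no change
Constraint 3 (U + Z = Y) on D(U)={2,3,4,5,6} D(Z)={2,3,4,6,7} D(Y)={2,3,4,5}: U {2,3,4,5,6}->{2,3}; Z {2,3,4,6,7}->{2,3}; Y {2,3,4,5}->{4,5}
Constraint 4 (U + X = Z) on D(U)={2,3} D(X)={2,3,4,5,6,7} D(Z)={2,3}: U {2,3}->{}; X {2,3,4,5,6,7}->{}; Z {2,3}->{}
So after constraint 4: D(Y) = {4,5}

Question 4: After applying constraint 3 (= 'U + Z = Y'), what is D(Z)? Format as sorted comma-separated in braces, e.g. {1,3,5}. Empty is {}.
Constraint 1 (U != Y) on D(U)={2,3,4,5,6} D(Y)={2,3,4,5}: no change
Constraint 2 (U != X) on D(U)={2,3,4,5,6} D(X)={2,3,4,5,6,7}: no change
Constraint 3 (U + Z = Y) on D(U)={2,3,4,5,6} D(Z)={2,3,4,6,7} D(Y)={2,3,4,5}: U {2,3,4,5,6}->{2,3}; Z {2,3,4,6,7}->{2,3}; Y {2,3,4,5}->{4,5}
So after constraint 3: D(Z) = {2,3}

Answer: {2,3}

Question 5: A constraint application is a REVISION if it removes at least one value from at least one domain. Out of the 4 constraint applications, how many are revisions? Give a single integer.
Answer: 2

Derivation:
Constraint 1 (U != Y) on D(U)={2,3,4,5,6} D(Y)={2,3,4,5}: no change => not a revision
Constraint 2 (U != X) on D(U)={2,3,4,5,6} D(X)={2,3,4,5,6,7}: no change => not a revision
Constraint 3 (U + Z = Y) on D(U)={2,3,4,5,6} D(Z)={2,3,4,6,7} D(Y)={2,3,4,5}: U {2,3,4,5,6}->{2,3}; Z {2,3,4,6,7}->{2,3}; Y {2,3,4,5}->{4,5} => REVISION
Constraint 4 (U + X = Z) on D(U)={2,3} D(X)={2,3,4,5,6,7} D(Z)={2,3}: U {2,3}->{}; X {2,3,4,5,6,7}->{}; Z {2,3}->{} => REVISION
Total revisions = 2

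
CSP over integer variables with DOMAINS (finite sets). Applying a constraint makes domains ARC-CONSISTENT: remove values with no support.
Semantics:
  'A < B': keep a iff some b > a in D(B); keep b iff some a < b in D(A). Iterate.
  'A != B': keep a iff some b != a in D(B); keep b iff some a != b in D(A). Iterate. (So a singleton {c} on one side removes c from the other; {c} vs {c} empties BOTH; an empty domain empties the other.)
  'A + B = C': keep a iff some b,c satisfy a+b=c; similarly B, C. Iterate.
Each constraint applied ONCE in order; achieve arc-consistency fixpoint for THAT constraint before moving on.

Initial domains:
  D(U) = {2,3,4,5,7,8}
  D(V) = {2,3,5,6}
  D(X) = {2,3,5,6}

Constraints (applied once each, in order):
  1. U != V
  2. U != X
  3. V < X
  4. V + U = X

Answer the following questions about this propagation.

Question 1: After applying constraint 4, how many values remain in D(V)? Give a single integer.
Answer: 2

Derivation:
Constraint 1 (U != V) on D(U)={2,3,4,5,7,8} D(V)={2,3,5,6}: no change
Constraint 2 (U != X) on D(U)={2,3,4,5,7,8} D(X)={2,3,5,6}: no change
Constraint 3 (V < X) on D(V)={2,3,5,6} D(X)={2,3,5,6}: V {2,3,5,6}->{2,3,5}; X {2,3,5,6}->{3,5,6}
Constraint 4 (V + U = X) on D(V)={2,3,5} D(U)={2,3,4,5,7,8} D(X)={3,5,6}: V {2,3,5}->{2,3}; U {2,3,4,5,7,8}->{2,3,4}; X {3,5,6}->{5,6}
So after constraint 4: D(V)={2,3}, size = 2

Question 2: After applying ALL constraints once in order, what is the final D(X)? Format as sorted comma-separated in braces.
Constraint 1 (U != V) on D(U)={2,3,4,5,7,8} D(V)={2,3,5,6}: no change
Constraint 2 (U != X) on D(U)={2,3,4,5,7,8} D(X)={2,3,5,6}: no change
Constraint 3 (V < X) on D(V)={2,3,5,6} D(X)={2,3,5,6}: V {2,3,5,6}->{2,3,5}; X {2,3,5,6}->{3,5,6}
Constraint 4 (V + U = X) on D(V)={2,3,5} D(U)={2,3,4,5,7,8} D(X)={3,5,6}: V {2,3,5}->{2,3}; U {2,3,4,5,7,8}->{2,3,4}; X {3,5,6}->{5,6}
So after all 4 constraints: D(X) = {5,6}

Answer: {5,6}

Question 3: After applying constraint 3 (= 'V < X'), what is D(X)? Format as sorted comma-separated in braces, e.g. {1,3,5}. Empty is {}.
Answer: {3,5,6}

Derivation:
Constraint 1 (U != V) on D(U)={2,3,4,5,7,8} D(V)={2,3,5,6}: no change
Constraint 2 (U != X) on D(U)={2,3,4,5,7,8} D(X)={2,3,5,6}: no change
Constraint 3 (V < X) on D(V)={2,3,5,6} D(X)={2,3,5,6}: V {2,3,5,6}->{2,3,5}; X {2,3,5,6}->{3,5,6}
So after constraint 3: D(X) = {3,5,6}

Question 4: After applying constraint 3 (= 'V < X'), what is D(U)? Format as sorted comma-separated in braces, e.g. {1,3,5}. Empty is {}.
Answer: {2,3,4,5,7,8}

Derivation:
Constraint 1 (U != V) on D(U)={2,3,4,5,7,8} D(V)={2,3,5,6}: no change
Constraint 2 (U != X) on D(U)={2,3,4,5,7,8} D(X)={2,3,5,6}: no change
Constraint 3 (V < X) on D(V)={2,3,5,6} D(X)={2,3,5,6}: V {2,3,5,6}->{2,3,5}; X {2,3,5,6}->{3,5,6}
So after constraint 3: D(U) = {2,3,4,5,7,8}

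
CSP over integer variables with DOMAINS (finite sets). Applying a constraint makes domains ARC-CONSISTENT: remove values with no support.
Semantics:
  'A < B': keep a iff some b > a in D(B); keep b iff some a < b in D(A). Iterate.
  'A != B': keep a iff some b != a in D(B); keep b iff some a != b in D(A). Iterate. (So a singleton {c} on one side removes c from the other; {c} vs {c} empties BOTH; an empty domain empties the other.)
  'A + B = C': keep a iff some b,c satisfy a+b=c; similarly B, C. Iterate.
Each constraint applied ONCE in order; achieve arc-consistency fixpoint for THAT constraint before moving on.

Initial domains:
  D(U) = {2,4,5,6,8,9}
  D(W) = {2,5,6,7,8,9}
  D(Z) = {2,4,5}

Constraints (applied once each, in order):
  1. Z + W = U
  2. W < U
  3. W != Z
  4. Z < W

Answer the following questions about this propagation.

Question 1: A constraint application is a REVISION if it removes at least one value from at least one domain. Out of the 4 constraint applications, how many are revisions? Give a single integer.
Constraint 1 (Z + W = U) on D(Z)={2,4,5} D(W)={2,5,6,7,8,9} D(U)={2,4,5,6,8,9}: Z {2,4,5}->{2,4}; W {2,5,6,7,8,9}->{2,5,6,7}; U {2,4,5,6,8,9}->{4,6,8,9} => REVISION
Constraint 2 (W < U) on D(W)={2,5,6,7} D(U)={4,6,8,9}: no change => not a revision
Constraint 3 (W != Z) on D(W)={2,5,6,7} D(Z)={2,4}: no change => not a revision
Constraint 4 (Z < W) on D(Z)={2,4} D(W)={2,5,6,7}: W {2,5,6,7}->{5,6,7} => REVISION
Total revisions = 2

Answer: 2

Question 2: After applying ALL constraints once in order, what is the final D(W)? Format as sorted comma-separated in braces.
Answer: {5,6,7}

Derivation:
Constraint 1 (Z + W = U) on D(Z)={2,4,5} D(W)={2,5,6,7,8,9} D(U)={2,4,5,6,8,9}: Z {2,4,5}->{2,4}; W {2,5,6,7,8,9}->{2,5,6,7}; U {2,4,5,6,8,9}->{4,6,8,9}
Constraint 2 (W < U) on D(W)={2,5,6,7} D(U)={4,6,8,9}: no change
Constraint 3 (W != Z) on D(W)={2,5,6,7} D(Z)={2,4}: no change
Constraint 4 (Z < W) on D(Z)={2,4} D(W)={2,5,6,7}: W {2,5,6,7}->{5,6,7}
So after all 4 constraints: D(W) = {5,6,7}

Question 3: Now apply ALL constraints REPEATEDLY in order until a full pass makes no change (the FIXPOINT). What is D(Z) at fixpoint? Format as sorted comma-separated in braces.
Answer: {2,4}

Derivation:
pass 0 (initial): D(Z)={2,4,5}
pass 1: U {2,4,5,6,8,9}->{4,6,8,9}; W {2,5,6,7,8,9}->{5,6,7}; Z {2,4,5}->{2,4}
pass 2: U {4,6,8,9}->{8,9}
pass 3: no change
Fixpoint after 3 passes: D(Z) = {2,4}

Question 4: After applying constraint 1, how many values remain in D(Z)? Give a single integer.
Answer: 2

Derivation:
Constraint 1 (Z + W = U) on D(Z)={2,4,5} D(W)={2,5,6,7,8,9} D(U)={2,4,5,6,8,9}: Z {2,4,5}->{2,4}; W {2,5,6,7,8,9}->{2,5,6,7}; U {2,4,5,6,8,9}->{4,6,8,9}
So after constraint 1: D(Z)={2,4}, size = 2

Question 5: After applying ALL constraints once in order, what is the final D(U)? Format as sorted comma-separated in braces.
Constraint 1 (Z + W = U) on D(Z)={2,4,5} D(W)={2,5,6,7,8,9} D(U)={2,4,5,6,8,9}: Z {2,4,5}->{2,4}; W {2,5,6,7,8,9}->{2,5,6,7}; U {2,4,5,6,8,9}->{4,6,8,9}
Constraint 2 (W < U) on D(W)={2,5,6,7} D(U)={4,6,8,9}: no change
Constraint 3 (W != Z) on D(W)={2,5,6,7} D(Z)={2,4}: no change
Constraint 4 (Z < W) on D(Z)={2,4} D(W)={2,5,6,7}: W {2,5,6,7}->{5,6,7}
So after all 4 constraints: D(U) = {4,6,8,9}

Answer: {4,6,8,9}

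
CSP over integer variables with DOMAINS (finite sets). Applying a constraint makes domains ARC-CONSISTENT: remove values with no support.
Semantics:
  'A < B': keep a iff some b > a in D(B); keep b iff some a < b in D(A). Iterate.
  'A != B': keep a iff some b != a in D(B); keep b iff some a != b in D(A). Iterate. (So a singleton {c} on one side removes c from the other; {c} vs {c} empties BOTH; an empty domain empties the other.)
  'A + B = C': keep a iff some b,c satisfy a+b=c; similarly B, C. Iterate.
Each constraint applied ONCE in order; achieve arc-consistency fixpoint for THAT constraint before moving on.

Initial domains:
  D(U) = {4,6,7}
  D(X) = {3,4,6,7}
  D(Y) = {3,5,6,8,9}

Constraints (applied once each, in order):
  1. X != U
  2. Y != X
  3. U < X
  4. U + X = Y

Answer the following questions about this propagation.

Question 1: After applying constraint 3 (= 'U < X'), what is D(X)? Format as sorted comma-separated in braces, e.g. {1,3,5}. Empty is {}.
Answer: {6,7}

Derivation:
Constraint 1 (X != U) on D(X)={3,4,6,7} D(U)={4,6,7}: no change
Constraint 2 (Y != X) on D(Y)={3,5,6,8,9} D(X)={3,4,6,7}: no change
Constraint 3 (U < X) on D(U)={4,6,7} D(X)={3,4,6,7}: U {4,6,7}->{4,6}; X {3,4,6,7}->{6,7}
So after constraint 3: D(X) = {6,7}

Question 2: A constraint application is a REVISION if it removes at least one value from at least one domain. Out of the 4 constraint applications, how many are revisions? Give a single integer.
Answer: 2

Derivation:
Constraint 1 (X != U) on D(X)={3,4,6,7} D(U)={4,6,7}: no change => not a revision
Constraint 2 (Y != X) on D(Y)={3,5,6,8,9} D(X)={3,4,6,7}: no change => not a revision
Constraint 3 (U < X) on D(U)={4,6,7} D(X)={3,4,6,7}: U {4,6,7}->{4,6}; X {3,4,6,7}->{6,7} => REVISION
Constraint 4 (U + X = Y) on D(U)={4,6} D(X)={6,7} D(Y)={3,5,6,8,9}: U {4,6}->{}; X {6,7}->{}; Y {3,5,6,8,9}->{} => REVISION
Total revisions = 2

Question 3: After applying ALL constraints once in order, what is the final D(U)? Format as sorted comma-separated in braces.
Answer: {}

Derivation:
Constraint 1 (X != U) on D(X)={3,4,6,7} D(U)={4,6,7}: no change
Constraint 2 (Y != X) on D(Y)={3,5,6,8,9} D(X)={3,4,6,7}: no change
Constraint 3 (U < X) on D(U)={4,6,7} D(X)={3,4,6,7}: U {4,6,7}->{4,6}; X {3,4,6,7}->{6,7}
Constraint 4 (U + X = Y) on D(U)={4,6} D(X)={6,7} D(Y)={3,5,6,8,9}: U {4,6}->{}; X {6,7}->{}; Y {3,5,6,8,9}->{}
So after all 4 constraints: D(U) = {}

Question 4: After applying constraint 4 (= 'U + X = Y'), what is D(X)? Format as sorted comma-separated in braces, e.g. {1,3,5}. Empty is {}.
Answer: {}

Derivation:
Constraint 1 (X != U) on D(X)={3,4,6,7} D(U)={4,6,7}: no change
Constraint 2 (Y != X) on D(Y)={3,5,6,8,9} D(X)={3,4,6,7}: no change
Constraint 3 (U < X) on D(U)={4,6,7} D(X)={3,4,6,7}: U {4,6,7}->{4,6}; X {3,4,6,7}->{6,7}
Constraint 4 (U + X = Y) on D(U)={4,6} D(X)={6,7} D(Y)={3,5,6,8,9}: U {4,6}->{}; X {6,7}->{}; Y {3,5,6,8,9}->{}
So after constraint 4: D(X) = {}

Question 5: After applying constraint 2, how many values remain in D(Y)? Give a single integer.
Constraint 1 (X != U) on D(X)={3,4,6,7} D(U)={4,6,7}: no change
Constraint 2 (Y != X) on D(Y)={3,5,6,8,9} D(X)={3,4,6,7}: no change
So after constraint 2: D(Y)={3,5,6,8,9}, size = 5

Answer: 5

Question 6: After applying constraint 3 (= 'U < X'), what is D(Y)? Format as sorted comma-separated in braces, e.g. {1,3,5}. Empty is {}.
Constraint 1 (X != U) on D(X)={3,4,6,7} D(U)={4,6,7}: no change
Constraint 2 (Y != X) on D(Y)={3,5,6,8,9} D(X)={3,4,6,7}: no change
Constraint 3 (U < X) on D(U)={4,6,7} D(X)={3,4,6,7}: U {4,6,7}->{4,6}; X {3,4,6,7}->{6,7}
So after constraint 3: D(Y) = {3,5,6,8,9}

Answer: {3,5,6,8,9}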